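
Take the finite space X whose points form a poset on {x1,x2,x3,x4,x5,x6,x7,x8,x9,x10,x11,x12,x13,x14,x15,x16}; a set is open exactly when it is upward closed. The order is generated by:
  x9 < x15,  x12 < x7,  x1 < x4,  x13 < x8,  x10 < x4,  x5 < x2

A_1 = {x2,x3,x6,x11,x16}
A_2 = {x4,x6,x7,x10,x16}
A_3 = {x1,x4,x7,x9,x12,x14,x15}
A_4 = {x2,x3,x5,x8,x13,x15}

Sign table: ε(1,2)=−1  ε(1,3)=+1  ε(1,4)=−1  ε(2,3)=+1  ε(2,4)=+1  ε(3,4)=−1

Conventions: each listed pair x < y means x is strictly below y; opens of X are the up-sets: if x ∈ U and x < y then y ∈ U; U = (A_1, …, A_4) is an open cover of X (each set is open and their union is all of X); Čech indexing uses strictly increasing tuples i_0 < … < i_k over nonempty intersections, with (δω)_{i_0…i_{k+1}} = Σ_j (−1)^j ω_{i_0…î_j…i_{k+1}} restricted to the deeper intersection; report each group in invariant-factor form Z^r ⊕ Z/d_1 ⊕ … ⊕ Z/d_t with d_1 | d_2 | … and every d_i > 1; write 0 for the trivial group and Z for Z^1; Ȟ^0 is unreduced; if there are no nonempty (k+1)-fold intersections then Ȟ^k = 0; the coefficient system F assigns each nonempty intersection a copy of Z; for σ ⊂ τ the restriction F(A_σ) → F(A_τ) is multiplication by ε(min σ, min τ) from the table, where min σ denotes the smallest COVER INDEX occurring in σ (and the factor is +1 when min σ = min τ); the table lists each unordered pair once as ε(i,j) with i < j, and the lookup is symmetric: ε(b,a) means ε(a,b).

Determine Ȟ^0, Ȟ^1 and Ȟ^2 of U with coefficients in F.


Ȟ^0 ≅ 0; Ȟ^1 ≅ Z/2; Ȟ^2 ≅ 0

nonempty overlaps:
  A12={x6,x16} A14={x2,x3} A23={x4,x7} A34={x15}
C dims 4,4; δ0: rk 4, SNF 1^3·2
degree 0: 4−4−0 = 0 → Ȟ^0 ≅ 0
degree 1: 4−0−4 = 0 plus torsion [2] → Ȟ^1 ≅ Z/2
degree 2: 0−0−0 = 0 → Ȟ^2 ≅ 0


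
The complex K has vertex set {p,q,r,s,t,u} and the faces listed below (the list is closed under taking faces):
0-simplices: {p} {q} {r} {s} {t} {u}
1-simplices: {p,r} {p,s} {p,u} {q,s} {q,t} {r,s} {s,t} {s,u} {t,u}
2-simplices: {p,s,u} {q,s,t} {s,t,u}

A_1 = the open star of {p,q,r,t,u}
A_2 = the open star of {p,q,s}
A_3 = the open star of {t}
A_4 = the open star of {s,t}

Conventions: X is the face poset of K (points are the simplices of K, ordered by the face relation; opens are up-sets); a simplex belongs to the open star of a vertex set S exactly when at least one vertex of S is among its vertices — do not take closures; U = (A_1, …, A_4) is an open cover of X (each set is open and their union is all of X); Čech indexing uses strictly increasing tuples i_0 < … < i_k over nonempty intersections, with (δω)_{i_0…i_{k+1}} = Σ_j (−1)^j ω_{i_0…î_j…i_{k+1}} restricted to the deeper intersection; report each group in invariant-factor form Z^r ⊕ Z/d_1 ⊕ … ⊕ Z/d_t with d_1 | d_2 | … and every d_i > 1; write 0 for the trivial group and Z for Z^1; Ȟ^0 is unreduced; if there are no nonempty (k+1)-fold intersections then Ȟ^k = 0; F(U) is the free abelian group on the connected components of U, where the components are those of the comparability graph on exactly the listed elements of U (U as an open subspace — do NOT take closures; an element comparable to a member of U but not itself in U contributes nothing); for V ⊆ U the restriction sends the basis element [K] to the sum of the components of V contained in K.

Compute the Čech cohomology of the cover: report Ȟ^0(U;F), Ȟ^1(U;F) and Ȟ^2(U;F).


Ȟ^0(U;F) ≅ Z; Ȟ^1(U;F) ≅ Z; Ȟ^2(U;F) ≅ 0

nonempty intersections:
  A1={{p},{q},{r},{t},{u},{p,r},{p,s},{p,u},{q,s},{q,t},{r,s},{s,t},{s,u},{t,u},{p,s,u},{q,s,t},{s,t,u}} A2={{p},{q},{s},{p,r},{p,s},{p,u},{q,s},{q,t},{r,s},{s,t},{s,u},{p,s,u},{q,s,t},{s,t,u}} A3={{t},{q,t},{s,t},{t,u},{q,s,t},{s,t,u}} A4={{s},{t},{p,s},{q,s},{q,t},{r,s},{s,t},{s,u},{t,u},{p,s,u},{q,s,t},{s,t,u}}
  A12={{p},{q},{p,r},{p,s},{p,u},{q,s},{q,t},{r,s},{s,t},{s,u},{p,s,u},{q,s,t},{s,t,u}} A13={{t},{q,t},{s,t},{t,u},{q,s,t},{s,t,u}} A14={{t},{p,s},{q,s},{q,t},{r,s},{s,t},{s,u},{t,u},{p,s,u},{q,s,t},{s,t,u}} A23={{q,t},{s,t},{q,s,t},{s,t,u}} A24={{s},{p,s},{q,s},{q,t},{r,s},{s,t},{s,u},{p,s,u},{q,s,t},{s,t,u}} A34={{t},{q,t},{s,t},{t,u},{q,s,t},{s,t,u}}
  A123={{q,t},{s,t},{q,s,t},{s,t,u}} A124={{p,s},{q,s},{q,t},{r,s},{s,t},{s,u},{p,s,u},{q,s,t},{s,t,u}} A134={{t},{q,t},{s,t},{t,u},{q,s,t},{s,t,u}} A234={{q,t},{s,t},{q,s,t},{s,t,u}}
  A1234={{q,t},{s,t},{q,s,t},{s,t,u}}
components per intersection:
  A1: {{p},{q},{r},{t},{u},{p,r},{p,s},{p,u},{q,s},{q,t},{r,s},{s,t},{s,u},{t,u},{p,s,u},{q,s,t},{s,t,u}}
  A2: {{p},{q},{s},{p,r},{p,s},{p,u},{q,s},{q,t},{r,s},{s,t},{s,u},{p,s,u},{q,s,t},{s,t,u}}
  A3: {{t},{q,t},{s,t},{t,u},{q,s,t},{s,t,u}}
  A4: {{s},{t},{p,s},{q,s},{q,t},{r,s},{s,t},{s,u},{t,u},{p,s,u},{q,s,t},{s,t,u}}
  A12: {{p},{q},{p,r},{p,s},{p,u},{q,s},{q,t},{s,t},{s,u},{p,s,u},{q,s,t},{s,t,u}} {{r,s}}
  A13: {{t},{q,t},{s,t},{t,u},{q,s,t},{s,t,u}}
  A14: {{t},{p,s},{q,s},{q,t},{s,t},{s,u},{t,u},{p,s,u},{q,s,t},{s,t,u}} {{r,s}}
  A23: {{q,t},{s,t},{q,s,t},{s,t,u}}
  A24: {{s},{p,s},{q,s},{q,t},{r,s},{s,t},{s,u},{p,s,u},{q,s,t},{s,t,u}}
  A34: {{t},{q,t},{s,t},{t,u},{q,s,t},{s,t,u}}
  A123: {{q,t},{s,t},{q,s,t},{s,t,u}}
  A124: {{p,s},{q,s},{q,t},{s,t},{s,u},{p,s,u},{q,s,t},{s,t,u}} {{r,s}}
  A134: {{t},{q,t},{s,t},{t,u},{q,s,t},{s,t,u}}
  A234: {{q,t},{s,t},{q,s,t},{s,t,u}}
  A1234: {{q,t},{s,t},{q,s,t},{s,t,u}}
C dims 4,8,5,1; δ0: rk 3, SNF 1^3; δ1: rk 4, SNF 1^4; δ2: rk 1, SNF 1^1
Ȟ^0: (4−3)−0=1 ⇒ Z
Ȟ^1: (8−4)−3=1 ⇒ Z
Ȟ^2: (5−1)−4=0 ⇒ 0


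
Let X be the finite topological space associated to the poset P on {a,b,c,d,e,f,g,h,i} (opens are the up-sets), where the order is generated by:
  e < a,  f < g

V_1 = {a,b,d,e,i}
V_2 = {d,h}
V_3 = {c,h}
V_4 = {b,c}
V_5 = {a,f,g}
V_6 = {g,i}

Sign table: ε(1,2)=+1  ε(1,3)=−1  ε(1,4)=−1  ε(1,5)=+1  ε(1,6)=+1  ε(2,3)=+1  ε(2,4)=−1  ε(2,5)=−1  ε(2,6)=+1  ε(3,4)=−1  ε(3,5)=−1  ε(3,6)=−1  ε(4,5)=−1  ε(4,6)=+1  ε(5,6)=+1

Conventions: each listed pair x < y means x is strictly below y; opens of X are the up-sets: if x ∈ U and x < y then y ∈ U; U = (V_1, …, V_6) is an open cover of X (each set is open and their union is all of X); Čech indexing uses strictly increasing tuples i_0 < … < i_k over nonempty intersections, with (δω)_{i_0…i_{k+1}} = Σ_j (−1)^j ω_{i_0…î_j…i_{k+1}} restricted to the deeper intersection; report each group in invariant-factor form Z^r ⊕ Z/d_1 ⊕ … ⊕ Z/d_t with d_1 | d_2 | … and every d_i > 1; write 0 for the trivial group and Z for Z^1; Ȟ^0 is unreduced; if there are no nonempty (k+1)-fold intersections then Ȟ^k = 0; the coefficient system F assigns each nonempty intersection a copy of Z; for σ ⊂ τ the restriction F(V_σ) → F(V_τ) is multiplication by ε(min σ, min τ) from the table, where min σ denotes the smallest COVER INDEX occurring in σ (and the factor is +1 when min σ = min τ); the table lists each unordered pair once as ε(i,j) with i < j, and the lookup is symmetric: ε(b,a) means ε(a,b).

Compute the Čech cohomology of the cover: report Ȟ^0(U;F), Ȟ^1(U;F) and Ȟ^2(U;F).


intersection data:
  V12={d} V14={b} V15={a} V16={i} V23={h} V34={c} V56={g}
C dims 6,7; δ0: rk 5, SNF 1^5
Ȟ^0 = (6 − 5) − 0 = 1, so Ȟ^0 ≅ Z
Ȟ^1 = (7 − 0) − 5 = 2, so Ȟ^1 ≅ Z^2
Ȟ^2 = (0 − 0) − 0 = 0, so Ȟ^2 ≅ 0

Ȟ^0 ≅ Z; Ȟ^1 ≅ Z^2; Ȟ^2 ≅ 0


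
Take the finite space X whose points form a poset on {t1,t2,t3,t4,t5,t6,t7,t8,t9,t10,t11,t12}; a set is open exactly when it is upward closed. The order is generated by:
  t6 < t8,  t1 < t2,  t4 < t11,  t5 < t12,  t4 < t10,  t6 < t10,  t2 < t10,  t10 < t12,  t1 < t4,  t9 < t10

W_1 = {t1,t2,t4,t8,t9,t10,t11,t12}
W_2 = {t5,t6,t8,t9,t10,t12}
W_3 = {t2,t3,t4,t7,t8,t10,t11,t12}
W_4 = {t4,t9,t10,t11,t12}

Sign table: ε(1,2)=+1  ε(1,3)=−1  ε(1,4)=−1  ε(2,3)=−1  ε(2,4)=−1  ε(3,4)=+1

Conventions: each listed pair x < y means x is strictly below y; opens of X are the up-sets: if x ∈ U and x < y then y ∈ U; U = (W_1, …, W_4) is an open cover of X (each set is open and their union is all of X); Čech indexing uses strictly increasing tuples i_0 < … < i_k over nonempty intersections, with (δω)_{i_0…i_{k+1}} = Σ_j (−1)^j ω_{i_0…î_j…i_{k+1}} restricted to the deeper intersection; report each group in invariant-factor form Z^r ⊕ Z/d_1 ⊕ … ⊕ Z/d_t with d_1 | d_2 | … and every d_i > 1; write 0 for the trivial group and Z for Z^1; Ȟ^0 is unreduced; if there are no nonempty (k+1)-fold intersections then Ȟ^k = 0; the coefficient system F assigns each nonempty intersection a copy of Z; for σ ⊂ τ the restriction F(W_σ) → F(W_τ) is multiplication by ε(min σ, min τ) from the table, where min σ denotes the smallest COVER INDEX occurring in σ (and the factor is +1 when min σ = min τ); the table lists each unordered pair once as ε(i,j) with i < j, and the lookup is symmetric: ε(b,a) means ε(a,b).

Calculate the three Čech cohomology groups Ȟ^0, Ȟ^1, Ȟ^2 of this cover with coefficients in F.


Ȟ^0(U;F) ≅ Z, Ȟ^1(U;F) ≅ 0, Ȟ^2(U;F) ≅ 0

nonempty intersections:
  W12={t8,t9,t10,t12} W13={t2,t4,t8,t10,t11,t12} W14={t4,t9,t10,t11,t12} W23={t8,t10,t12} W24={t9,t10,t12} W34={t4,t10,t11,t12}
  W123={t8,t10,t12} W124={t9,t10,t12} W134={t4,t10,t11,t12} W234={t10,t12}
  W1234={t10,t12}
C dims 4,6,4,1; δ0: rk 3, SNF 1^3; δ1: rk 3, SNF 1^3; δ2: rk 1, SNF 1^1
Ȟ^0: (4−3)−0=1 ⇒ Z
Ȟ^1: (6−3)−3=0 ⇒ 0
Ȟ^2: (4−1)−3=0 ⇒ 0


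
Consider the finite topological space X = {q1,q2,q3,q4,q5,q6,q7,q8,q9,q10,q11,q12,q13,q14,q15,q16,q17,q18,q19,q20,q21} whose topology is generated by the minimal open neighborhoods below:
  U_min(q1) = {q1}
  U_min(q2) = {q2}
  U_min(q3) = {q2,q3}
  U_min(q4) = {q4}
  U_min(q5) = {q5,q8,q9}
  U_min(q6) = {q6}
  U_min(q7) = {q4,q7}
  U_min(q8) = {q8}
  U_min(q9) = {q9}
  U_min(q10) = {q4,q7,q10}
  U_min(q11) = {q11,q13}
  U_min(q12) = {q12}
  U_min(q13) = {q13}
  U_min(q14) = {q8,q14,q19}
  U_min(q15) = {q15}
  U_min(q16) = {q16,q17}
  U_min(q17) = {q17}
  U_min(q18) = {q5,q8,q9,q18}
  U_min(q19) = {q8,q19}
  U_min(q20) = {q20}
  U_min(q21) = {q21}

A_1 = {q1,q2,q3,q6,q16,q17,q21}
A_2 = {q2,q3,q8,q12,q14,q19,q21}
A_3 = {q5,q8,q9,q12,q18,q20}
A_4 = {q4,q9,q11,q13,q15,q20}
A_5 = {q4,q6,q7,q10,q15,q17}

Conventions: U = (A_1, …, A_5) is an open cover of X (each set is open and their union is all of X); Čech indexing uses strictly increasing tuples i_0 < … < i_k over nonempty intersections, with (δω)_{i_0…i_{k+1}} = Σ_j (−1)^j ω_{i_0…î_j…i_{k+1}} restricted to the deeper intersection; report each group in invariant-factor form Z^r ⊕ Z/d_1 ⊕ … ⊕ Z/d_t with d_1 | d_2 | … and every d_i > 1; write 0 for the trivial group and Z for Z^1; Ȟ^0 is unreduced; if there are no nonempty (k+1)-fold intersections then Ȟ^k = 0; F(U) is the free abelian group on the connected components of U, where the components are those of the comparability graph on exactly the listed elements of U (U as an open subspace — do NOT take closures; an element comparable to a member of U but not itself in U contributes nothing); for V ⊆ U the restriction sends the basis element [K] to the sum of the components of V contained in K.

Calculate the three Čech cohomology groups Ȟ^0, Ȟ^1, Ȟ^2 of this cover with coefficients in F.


Ȟ^0(U;F) ≅ Z^11; Ȟ^1(U;F) ≅ 0; Ȟ^2(U;F) ≅ 0

nonempty overlaps:
  A12={q2,q3,q21} A15={q6,q17} A23={q8,q12} A34={q9,q20} A45={q4,q15}
components per intersection:
  A1: {q1} {q2,q3} {q6} {q16,q17} {q21}
  A2: {q2,q3} {q8,q14,q19} {q12} {q21}
  A3: {q5,q8,q9,q18} {q12} {q20}
  A4: {q4} {q9} {q11,q13} {q15} {q20}
  A5: {q4,q7,q10} {q6} {q15} {q17}
  A12: {q2,q3} {q21}
  A15: {q6} {q17}
  A23: {q8} {q12}
  A34: {q9} {q20}
  A45: {q4} {q15}
C dims 21,10; δ0: rk 10, SNF 1^10
degree 0: 21−10−0 = 11 → Ȟ^0 ≅ Z^11
degree 1: 10−0−10 = 0 → Ȟ^1 ≅ 0
degree 2: 0−0−0 = 0 → Ȟ^2 ≅ 0


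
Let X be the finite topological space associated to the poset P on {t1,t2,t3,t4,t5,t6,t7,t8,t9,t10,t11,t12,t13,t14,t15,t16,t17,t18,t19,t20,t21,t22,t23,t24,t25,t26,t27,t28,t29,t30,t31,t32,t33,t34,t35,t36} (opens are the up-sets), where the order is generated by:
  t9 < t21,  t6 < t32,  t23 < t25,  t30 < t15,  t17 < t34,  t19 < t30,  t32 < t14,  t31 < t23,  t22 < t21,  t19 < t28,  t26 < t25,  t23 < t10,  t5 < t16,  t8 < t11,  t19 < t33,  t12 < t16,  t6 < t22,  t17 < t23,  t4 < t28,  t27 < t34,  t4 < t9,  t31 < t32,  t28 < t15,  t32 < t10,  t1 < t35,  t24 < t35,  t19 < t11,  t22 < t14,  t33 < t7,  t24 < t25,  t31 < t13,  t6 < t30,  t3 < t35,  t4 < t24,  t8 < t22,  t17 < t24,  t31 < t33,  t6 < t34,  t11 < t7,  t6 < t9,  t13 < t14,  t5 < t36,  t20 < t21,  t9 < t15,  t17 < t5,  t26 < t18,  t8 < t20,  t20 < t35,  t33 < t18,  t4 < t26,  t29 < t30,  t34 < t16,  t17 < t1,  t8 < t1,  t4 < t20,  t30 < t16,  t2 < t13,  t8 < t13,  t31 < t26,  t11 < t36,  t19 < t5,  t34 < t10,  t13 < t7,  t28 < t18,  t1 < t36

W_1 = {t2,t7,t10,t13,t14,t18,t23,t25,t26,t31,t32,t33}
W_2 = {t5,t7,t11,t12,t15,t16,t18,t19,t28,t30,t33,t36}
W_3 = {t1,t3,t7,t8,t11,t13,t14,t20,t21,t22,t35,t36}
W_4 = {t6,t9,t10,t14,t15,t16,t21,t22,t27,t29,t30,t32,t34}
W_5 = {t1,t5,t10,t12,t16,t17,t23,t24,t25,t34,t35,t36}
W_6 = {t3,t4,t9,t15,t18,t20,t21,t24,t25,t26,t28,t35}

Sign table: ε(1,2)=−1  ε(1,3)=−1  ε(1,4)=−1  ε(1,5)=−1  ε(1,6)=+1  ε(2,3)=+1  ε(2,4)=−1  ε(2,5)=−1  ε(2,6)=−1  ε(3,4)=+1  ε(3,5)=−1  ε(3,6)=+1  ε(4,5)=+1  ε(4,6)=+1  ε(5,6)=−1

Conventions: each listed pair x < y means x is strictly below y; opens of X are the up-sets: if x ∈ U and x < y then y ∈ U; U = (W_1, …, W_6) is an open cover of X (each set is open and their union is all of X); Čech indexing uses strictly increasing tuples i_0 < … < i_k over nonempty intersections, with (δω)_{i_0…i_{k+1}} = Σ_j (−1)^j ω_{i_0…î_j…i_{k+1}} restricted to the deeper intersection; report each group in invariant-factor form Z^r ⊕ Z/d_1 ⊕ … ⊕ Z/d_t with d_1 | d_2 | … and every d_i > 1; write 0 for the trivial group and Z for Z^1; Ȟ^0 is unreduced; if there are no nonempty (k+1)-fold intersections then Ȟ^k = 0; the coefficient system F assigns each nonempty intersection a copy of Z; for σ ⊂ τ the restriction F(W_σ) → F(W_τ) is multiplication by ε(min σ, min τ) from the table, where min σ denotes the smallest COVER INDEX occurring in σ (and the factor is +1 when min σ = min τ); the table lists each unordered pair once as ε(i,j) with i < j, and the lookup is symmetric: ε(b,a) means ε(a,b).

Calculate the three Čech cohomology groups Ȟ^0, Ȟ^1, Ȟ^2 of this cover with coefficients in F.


nonempty intersections:
  W12={t7,t18,t33} W13={t7,t13,t14} W14={t10,t14,t32} W15={t10,t23,t25} W16={t18,t25,t26} W23={t7,t11,t36} W24={t15,t16,t30} W25={t5,t12,t16,t36} W26={t15,t18,t28} W34={t14,t21,t22} W35={t1,t35,t36} W36={t3,t20,t21,t35} W45={t10,t16,t34} W46={t9,t15,t21} W56={t24,t25,t35}
  W123={t7} W126={t18} W134={t14} W145={t10} W156={t25} W235={t36} W245={t16} W246={t15} W346={t21} W356={t35}
C dims 6,15,10; δ0: rk 6, SNF 1^5·2; δ1: rk 9, SNF 1^9
Ȟ^0: (6−6)−0=0 ⇒ 0
Ȟ^1: (15−9)−6=0 plus torsion [2] ⇒ Z/2
Ȟ^2: (10−0)−9=1 ⇒ Z

Ȟ^0 = 0; Ȟ^1 = Z/2; Ȟ^2 = Z


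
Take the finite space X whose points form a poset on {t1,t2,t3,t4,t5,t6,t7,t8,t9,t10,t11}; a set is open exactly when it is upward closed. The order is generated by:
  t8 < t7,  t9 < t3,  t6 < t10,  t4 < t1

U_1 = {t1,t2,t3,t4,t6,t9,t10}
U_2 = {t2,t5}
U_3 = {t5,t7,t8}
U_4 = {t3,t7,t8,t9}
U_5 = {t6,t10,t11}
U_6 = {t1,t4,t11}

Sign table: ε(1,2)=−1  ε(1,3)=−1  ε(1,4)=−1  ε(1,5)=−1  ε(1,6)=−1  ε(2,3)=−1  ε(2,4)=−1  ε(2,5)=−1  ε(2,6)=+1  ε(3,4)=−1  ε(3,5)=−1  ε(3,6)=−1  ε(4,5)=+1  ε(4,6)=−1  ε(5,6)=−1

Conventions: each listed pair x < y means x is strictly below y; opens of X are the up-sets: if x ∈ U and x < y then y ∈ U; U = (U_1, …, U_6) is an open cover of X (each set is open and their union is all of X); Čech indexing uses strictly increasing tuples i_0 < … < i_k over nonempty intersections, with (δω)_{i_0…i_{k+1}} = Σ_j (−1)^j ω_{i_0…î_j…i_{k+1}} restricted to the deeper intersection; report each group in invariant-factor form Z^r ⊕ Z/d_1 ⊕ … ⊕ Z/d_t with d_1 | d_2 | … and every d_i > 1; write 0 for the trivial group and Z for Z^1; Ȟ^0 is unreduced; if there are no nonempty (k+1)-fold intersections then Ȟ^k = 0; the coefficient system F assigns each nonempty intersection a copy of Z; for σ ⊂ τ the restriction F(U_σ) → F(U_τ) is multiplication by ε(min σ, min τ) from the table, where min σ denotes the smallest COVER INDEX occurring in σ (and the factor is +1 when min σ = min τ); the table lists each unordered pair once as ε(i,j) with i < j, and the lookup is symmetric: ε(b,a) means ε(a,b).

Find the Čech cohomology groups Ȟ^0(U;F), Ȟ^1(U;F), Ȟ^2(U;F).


cover nerve:
  U12={t2} U14={t3,t9} U15={t6,t10} U16={t1,t4} U23={t5} U34={t7,t8} U56={t11}
C dims 6,7; δ0: rk 6, SNF 1^5·2
Ȟ^0: (6−6)−0=0 ⇒ 0
Ȟ^1: (7−0)−6=1 plus torsion [2] ⇒ Z ⊕ Z/2
Ȟ^2: (0−0)−0=0 ⇒ 0

Ȟ^0 ≅ 0, Ȟ^1 ≅ Z ⊕ Z/2, Ȟ^2 ≅ 0


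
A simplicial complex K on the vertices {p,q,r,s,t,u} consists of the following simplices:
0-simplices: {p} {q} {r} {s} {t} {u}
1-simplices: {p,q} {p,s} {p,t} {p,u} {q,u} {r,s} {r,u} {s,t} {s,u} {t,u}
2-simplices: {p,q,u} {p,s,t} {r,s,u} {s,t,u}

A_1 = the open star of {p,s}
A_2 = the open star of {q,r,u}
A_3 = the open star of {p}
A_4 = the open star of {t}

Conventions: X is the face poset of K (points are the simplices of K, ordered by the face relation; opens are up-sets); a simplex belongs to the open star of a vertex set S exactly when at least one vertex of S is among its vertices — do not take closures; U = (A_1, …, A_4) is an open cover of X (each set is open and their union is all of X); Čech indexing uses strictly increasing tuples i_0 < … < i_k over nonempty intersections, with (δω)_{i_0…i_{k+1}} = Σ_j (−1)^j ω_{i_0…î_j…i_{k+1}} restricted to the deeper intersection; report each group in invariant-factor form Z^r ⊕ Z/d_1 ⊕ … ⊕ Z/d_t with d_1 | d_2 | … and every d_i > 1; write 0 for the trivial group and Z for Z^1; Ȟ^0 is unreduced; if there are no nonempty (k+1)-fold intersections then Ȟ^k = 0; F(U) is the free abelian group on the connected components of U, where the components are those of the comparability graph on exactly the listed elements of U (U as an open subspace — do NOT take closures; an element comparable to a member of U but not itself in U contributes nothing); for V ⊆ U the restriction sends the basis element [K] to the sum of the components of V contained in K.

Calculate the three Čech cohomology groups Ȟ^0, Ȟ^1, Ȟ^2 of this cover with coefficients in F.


nonempty intersections:
  A1={{p},{s},{p,q},{p,s},{p,t},{p,u},{r,s},{s,t},{s,u},{p,q,u},{p,s,t},{r,s,u},{s,t,u}} A2={{q},{r},{u},{p,q},{p,u},{q,u},{r,s},{r,u},{s,u},{t,u},{p,q,u},{r,s,u},{s,t,u}} A3={{p},{p,q},{p,s},{p,t},{p,u},{p,q,u},{p,s,t}} A4={{t},{p,t},{s,t},{t,u},{p,s,t},{s,t,u}}
  A12={{p,q},{p,u},{r,s},{s,u},{p,q,u},{r,s,u},{s,t,u}} A13={{p},{p,q},{p,s},{p,t},{p,u},{p,q,u},{p,s,t}} A14={{p,t},{s,t},{p,s,t},{s,t,u}} A23={{p,q},{p,u},{p,q,u}} A24={{t,u},{s,t,u}} A34={{p,t},{p,s,t}}
  A123={{p,q},{p,u},{p,q,u}} A124={{s,t,u}} A134={{p,t},{p,s,t}}
components per intersection:
  A1: {{p},{s},{p,q},{p,s},{p,t},{p,u},{r,s},{s,t},{s,u},{p,q,u},{p,s,t},{r,s,u},{s,t,u}}
  A2: {{q},{r},{u},{p,q},{p,u},{q,u},{r,s},{r,u},{s,u},{t,u},{p,q,u},{r,s,u},{s,t,u}}
  A3: {{p},{p,q},{p,s},{p,t},{p,u},{p,q,u},{p,s,t}}
  A4: {{t},{p,t},{s,t},{t,u},{p,s,t},{s,t,u}}
  A12: {{p,q},{p,u},{p,q,u}} {{r,s},{s,u},{r,s,u},{s,t,u}}
  A13: {{p},{p,q},{p,s},{p,t},{p,u},{p,q,u},{p,s,t}}
  A14: {{p,t},{s,t},{p,s,t},{s,t,u}}
  A23: {{p,q},{p,u},{p,q,u}}
  A24: {{t,u},{s,t,u}}
  A34: {{p,t},{p,s,t}}
  A123: {{p,q},{p,u},{p,q,u}}
  A124: {{s,t,u}}
  A134: {{p,t},{p,s,t}}
C dims 4,7,3; δ0: rk 3, SNF 1^3; δ1: rk 3, SNF 1^3
Ȟ^0: (4−3)−0=1 ⇒ Z
Ȟ^1: (7−3)−3=1 ⇒ Z
Ȟ^2: (3−0)−3=0 ⇒ 0

Ȟ^0 ≅ Z, Ȟ^1 ≅ Z, Ȟ^2 ≅ 0


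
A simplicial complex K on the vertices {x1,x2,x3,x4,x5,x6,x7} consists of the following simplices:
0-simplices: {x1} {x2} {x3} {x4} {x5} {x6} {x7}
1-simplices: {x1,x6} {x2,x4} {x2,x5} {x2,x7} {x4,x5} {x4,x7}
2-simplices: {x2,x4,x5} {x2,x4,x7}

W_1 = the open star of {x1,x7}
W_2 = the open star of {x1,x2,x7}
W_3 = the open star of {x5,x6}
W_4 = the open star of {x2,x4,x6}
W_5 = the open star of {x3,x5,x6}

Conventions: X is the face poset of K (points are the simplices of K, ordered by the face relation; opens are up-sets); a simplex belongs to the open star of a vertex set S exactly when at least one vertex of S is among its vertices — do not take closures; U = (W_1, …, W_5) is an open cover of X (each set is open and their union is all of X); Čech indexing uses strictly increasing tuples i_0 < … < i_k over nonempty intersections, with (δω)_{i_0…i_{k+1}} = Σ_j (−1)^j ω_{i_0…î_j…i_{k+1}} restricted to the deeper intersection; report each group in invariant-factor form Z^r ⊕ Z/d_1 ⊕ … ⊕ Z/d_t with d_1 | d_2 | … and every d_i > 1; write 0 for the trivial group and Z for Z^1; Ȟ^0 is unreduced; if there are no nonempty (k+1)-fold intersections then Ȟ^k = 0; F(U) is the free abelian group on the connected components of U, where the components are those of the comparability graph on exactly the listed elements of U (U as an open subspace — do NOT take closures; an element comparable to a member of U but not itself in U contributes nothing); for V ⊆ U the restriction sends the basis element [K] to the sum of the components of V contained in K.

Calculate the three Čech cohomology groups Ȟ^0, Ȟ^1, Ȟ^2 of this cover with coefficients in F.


Ȟ^0 = Z^3; Ȟ^1 = 0; Ȟ^2 = 0

nonempty overlaps:
  W1={{x1},{x7},{x1,x6},{x2,x7},{x4,x7},{x2,x4,x7}} W2={{x1},{x2},{x7},{x1,x6},{x2,x4},{x2,x5},{x2,x7},{x4,x7},{x2,x4,x5},{x2,x4,x7}} W3={{x5},{x6},{x1,x6},{x2,x5},{x4,x5},{x2,x4,x5}} W4={{x2},{x4},{x6},{x1,x6},{x2,x4},{x2,x5},{x2,x7},{x4,x5},{x4,x7},{x2,x4,x5},{x2,x4,x7}} W5={{x3},{x5},{x6},{x1,x6},{x2,x5},{x4,x5},{x2,x4,x5}}
  W12={{x1},{x7},{x1,x6},{x2,x7},{x4,x7},{x2,x4,x7}} W13={{x1,x6}} W14={{x1,x6},{x2,x7},{x4,x7},{x2,x4,x7}} W15={{x1,x6}} W23={{x1,x6},{x2,x5},{x2,x4,x5}} W24={{x2},{x1,x6},{x2,x4},{x2,x5},{x2,x7},{x4,x7},{x2,x4,x5},{x2,x4,x7}} W25={{x1,x6},{x2,x5},{x2,x4,x5}} W34={{x6},{x1,x6},{x2,x5},{x4,x5},{x2,x4,x5}} W35={{x5},{x6},{x1,x6},{x2,x5},{x4,x5},{x2,x4,x5}} W45={{x6},{x1,x6},{x2,x5},{x4,x5},{x2,x4,x5}}
  W123={{x1,x6}} W124={{x1,x6},{x2,x7},{x4,x7},{x2,x4,x7}} W125={{x1,x6}} W134={{x1,x6}} W135={{x1,x6}} W145={{x1,x6}} W234={{x1,x6},{x2,x5},{x2,x4,x5}} W235={{x1,x6},{x2,x5},{x2,x4,x5}} W245={{x1,x6},{x2,x5},{x2,x4,x5}} W345={{x6},{x1,x6},{x2,x5},{x4,x5},{x2,x4,x5}}
  W1234={{x1,x6}} W1235={{x1,x6}} W1245={{x1,x6}} W1345={{x1,x6}} W2345={{x1,x6},{x2,x5},{x2,x4,x5}}
  W12345={{x1,x6}}
components per intersection:
  W1: {{x1},{x1,x6}} {{x7},{x2,x7},{x4,x7},{x2,x4,x7}}
  W2: {{x1},{x1,x6}} {{x2},{x7},{x2,x4},{x2,x5},{x2,x7},{x4,x7},{x2,x4,x5},{x2,x4,x7}}
  W3: {{x5},{x2,x5},{x4,x5},{x2,x4,x5}} {{x6},{x1,x6}}
  W4: {{x2},{x4},{x2,x4},{x2,x5},{x2,x7},{x4,x5},{x4,x7},{x2,x4,x5},{x2,x4,x7}} {{x6},{x1,x6}}
  W5: {{x3}} {{x5},{x2,x5},{x4,x5},{x2,x4,x5}} {{x6},{x1,x6}}
  W12: {{x1},{x1,x6}} {{x7},{x2,x7},{x4,x7},{x2,x4,x7}}
  W13: {{x1,x6}}
  W14: {{x1,x6}} {{x2,x7},{x4,x7},{x2,x4,x7}}
  W15: {{x1,x6}}
  W23: {{x1,x6}} {{x2,x5},{x2,x4,x5}}
  W24: {{x2},{x2,x4},{x2,x5},{x2,x7},{x4,x7},{x2,x4,x5},{x2,x4,x7}} {{x1,x6}}
  W25: {{x1,x6}} {{x2,x5},{x2,x4,x5}}
  W34: {{x6},{x1,x6}} {{x2,x5},{x4,x5},{x2,x4,x5}}
  W35: {{x5},{x2,x5},{x4,x5},{x2,x4,x5}} {{x6},{x1,x6}}
  W45: {{x6},{x1,x6}} {{x2,x5},{x4,x5},{x2,x4,x5}}
  W123: {{x1,x6}}
  W124: {{x1,x6}} {{x2,x7},{x4,x7},{x2,x4,x7}}
  W125: {{x1,x6}}
  W134: {{x1,x6}}
  W135: {{x1,x6}}
  W145: {{x1,x6}}
  W234: {{x1,x6}} {{x2,x5},{x2,x4,x5}}
  W235: {{x1,x6}} {{x2,x5},{x2,x4,x5}}
  W245: {{x1,x6}} {{x2,x5},{x2,x4,x5}}
  W345: {{x6},{x1,x6}} {{x2,x5},{x4,x5},{x2,x4,x5}}
  W1234: {{x1,x6}}
  W1235: {{x1,x6}}
  W1245: {{x1,x6}}
  W1345: {{x1,x6}}
  W2345: {{x1,x6}} {{x2,x5},{x2,x4,x5}}
  W12345: {{x1,x6}}
C dims 11,18,15,6; δ0: rk 8, SNF 1^8; δ1: rk 10, SNF 1^10; δ2: rk 5, SNF 1^5
degree 0: 11−8−0 = 3 → Ȟ^0 ≅ Z^3
degree 1: 18−10−8 = 0 → Ȟ^1 ≅ 0
degree 2: 15−5−10 = 0 → Ȟ^2 ≅ 0


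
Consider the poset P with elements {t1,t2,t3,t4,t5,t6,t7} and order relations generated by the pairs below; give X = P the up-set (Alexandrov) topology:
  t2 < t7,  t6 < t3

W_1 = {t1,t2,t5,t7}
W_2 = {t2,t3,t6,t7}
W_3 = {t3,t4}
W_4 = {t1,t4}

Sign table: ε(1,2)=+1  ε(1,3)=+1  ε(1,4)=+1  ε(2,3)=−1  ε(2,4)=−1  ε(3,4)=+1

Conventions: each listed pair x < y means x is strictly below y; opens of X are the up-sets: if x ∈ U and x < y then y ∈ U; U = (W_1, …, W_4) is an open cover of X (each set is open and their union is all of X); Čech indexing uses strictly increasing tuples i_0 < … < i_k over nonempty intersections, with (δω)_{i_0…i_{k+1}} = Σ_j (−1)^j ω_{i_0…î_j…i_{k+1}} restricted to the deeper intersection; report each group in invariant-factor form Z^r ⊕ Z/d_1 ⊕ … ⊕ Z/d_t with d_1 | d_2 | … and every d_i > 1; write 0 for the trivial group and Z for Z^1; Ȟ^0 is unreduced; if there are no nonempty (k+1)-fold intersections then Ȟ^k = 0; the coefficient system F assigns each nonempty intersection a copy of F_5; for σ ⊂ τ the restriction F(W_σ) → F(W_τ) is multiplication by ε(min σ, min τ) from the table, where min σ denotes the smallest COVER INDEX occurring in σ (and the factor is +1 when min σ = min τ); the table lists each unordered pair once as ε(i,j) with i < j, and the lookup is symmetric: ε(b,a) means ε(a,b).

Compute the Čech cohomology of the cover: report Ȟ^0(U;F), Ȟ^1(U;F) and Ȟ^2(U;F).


nonempty overlaps:
  W12={t2,t7} W14={t1} W23={t3} W34={t4}
C dims 4,4; δ0: rk_F5 4
degree 0: 4−4−0 = 0 → Ȟ^0 ≅ 0
degree 1: 4−0−4 = 0 → Ȟ^1 ≅ 0
degree 2: 0−0−0 = 0 → Ȟ^2 ≅ 0

Ȟ^0 = 0, Ȟ^1 = 0, Ȟ^2 = 0


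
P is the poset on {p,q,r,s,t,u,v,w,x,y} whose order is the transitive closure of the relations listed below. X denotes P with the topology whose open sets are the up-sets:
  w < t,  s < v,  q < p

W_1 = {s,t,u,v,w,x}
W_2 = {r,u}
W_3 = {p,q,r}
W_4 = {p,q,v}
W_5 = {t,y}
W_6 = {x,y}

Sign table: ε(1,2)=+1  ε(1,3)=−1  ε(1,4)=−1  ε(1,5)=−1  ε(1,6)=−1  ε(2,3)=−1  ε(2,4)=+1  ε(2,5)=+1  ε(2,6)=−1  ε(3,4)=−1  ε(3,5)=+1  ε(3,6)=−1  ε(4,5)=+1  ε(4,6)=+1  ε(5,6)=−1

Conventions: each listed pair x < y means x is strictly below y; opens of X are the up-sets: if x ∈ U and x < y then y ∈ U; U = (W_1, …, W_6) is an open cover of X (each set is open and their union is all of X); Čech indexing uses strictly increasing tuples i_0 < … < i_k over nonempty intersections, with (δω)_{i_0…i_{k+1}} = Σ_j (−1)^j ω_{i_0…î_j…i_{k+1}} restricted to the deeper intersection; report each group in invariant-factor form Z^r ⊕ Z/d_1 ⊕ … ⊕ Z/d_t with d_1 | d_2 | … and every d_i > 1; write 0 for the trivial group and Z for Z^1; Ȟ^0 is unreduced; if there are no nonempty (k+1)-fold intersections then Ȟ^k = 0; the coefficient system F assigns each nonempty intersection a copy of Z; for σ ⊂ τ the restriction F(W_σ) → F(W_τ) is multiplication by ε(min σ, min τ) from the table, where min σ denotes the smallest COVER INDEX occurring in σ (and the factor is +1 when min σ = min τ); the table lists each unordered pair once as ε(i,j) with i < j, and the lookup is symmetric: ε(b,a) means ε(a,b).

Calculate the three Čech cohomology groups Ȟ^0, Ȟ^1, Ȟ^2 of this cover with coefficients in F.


Ȟ^0 ≅ 0,  Ȟ^1 ≅ Z ⊕ Z/2,  Ȟ^2 ≅ 0

nerve of the cover:
  W12={u} W14={v} W15={t} W16={x} W23={r} W34={p,q} W56={y}
C dims 6,7; δ0: rk 6, SNF 1^5·2
Ȟ^0 = (6 − 6) − 0 = 0, so Ȟ^0 ≅ 0
Ȟ^1 = (7 − 0) − 6 = 1 plus torsion [2], so Ȟ^1 ≅ Z ⊕ Z/2
Ȟ^2 = (0 − 0) − 0 = 0, so Ȟ^2 ≅ 0


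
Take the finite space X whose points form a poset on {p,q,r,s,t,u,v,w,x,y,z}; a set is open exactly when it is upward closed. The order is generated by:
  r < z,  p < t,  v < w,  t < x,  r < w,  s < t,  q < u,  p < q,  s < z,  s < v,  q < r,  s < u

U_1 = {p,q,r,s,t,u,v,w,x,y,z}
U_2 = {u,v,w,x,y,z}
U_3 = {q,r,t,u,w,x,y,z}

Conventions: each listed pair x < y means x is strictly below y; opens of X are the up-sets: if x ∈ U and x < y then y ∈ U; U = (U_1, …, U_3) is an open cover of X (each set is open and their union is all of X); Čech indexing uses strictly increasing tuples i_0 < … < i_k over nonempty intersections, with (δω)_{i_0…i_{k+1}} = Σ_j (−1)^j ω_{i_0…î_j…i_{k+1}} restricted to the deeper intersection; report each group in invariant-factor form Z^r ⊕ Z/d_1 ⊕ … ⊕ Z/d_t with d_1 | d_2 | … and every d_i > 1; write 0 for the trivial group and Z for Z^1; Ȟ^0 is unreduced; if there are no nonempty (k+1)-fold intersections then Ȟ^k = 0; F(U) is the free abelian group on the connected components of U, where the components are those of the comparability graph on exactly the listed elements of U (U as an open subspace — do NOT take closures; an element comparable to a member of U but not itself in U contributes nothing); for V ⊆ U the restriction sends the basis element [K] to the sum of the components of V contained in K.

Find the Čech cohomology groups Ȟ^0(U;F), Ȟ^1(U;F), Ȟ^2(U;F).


Ȟ^0(U;F) ≅ Z^2, Ȟ^1(U;F) ≅ 0, Ȟ^2(U;F) ≅ 0

cover nerve:
  U12={u,v,w,x,y,z} U13={q,r,t,u,w,x,y,z} U23={u,w,x,y,z}
  U123={u,w,x,y,z}
components per intersection:
  U1: {p,q,r,s,t,u,v,w,x,z} {y}
  U2: {u} {v,w} {x} {y} {z}
  U3: {q,r,u,w,z} {t,x} {y}
  U12: {u} {v,w} {x} {y} {z}
  U13: {q,r,u,w,z} {t,x} {y}
  U23: {u} {w} {x} {y} {z}
  U123: {u} {w} {x} {y} {z}
C dims 10,13,5; δ0: rk 8, SNF 1^8; δ1: rk 5, SNF 1^5
Ȟ^0: (10−8)−0=2 ⇒ Z^2
Ȟ^1: (13−5)−8=0 ⇒ 0
Ȟ^2: (5−0)−5=0 ⇒ 0


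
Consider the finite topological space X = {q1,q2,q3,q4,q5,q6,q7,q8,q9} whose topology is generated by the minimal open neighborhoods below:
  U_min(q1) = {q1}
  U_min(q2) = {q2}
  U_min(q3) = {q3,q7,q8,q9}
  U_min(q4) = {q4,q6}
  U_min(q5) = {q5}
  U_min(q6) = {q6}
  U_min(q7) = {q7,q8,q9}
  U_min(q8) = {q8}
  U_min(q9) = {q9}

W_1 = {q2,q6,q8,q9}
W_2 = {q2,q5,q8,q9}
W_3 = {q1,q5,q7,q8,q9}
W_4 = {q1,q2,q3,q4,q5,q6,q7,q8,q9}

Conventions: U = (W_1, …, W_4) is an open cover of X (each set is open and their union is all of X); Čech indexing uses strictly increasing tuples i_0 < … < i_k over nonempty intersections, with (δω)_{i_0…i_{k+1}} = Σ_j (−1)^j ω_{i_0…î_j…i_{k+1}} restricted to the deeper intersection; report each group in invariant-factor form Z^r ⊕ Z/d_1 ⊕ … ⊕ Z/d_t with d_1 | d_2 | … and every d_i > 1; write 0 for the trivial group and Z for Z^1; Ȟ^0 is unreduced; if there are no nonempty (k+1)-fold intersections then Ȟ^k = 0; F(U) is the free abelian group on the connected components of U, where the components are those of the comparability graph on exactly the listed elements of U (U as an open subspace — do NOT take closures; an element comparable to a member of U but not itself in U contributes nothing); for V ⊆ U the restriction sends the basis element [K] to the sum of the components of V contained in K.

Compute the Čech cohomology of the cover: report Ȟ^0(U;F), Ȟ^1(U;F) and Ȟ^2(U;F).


cover nerve:
  W12={q2,q8,q9} W13={q8,q9} W14={q2,q6,q8,q9} W23={q5,q8,q9} W24={q2,q5,q8,q9} W34={q1,q5,q7,q8,q9}
  W123={q8,q9} W124={q2,q8,q9} W134={q8,q9} W234={q5,q8,q9}
  W1234={q8,q9}
components per intersection:
  W1: {q2} {q6} {q8} {q9}
  W2: {q2} {q5} {q8} {q9}
  W3: {q1} {q5} {q7,q8,q9}
  W4: {q1} {q2} {q3,q7,q8,q9} {q4,q6} {q5}
  W12: {q2} {q8} {q9}
  W13: {q8} {q9}
  W14: {q2} {q6} {q8} {q9}
  W23: {q5} {q8} {q9}
  W24: {q2} {q5} {q8} {q9}
  W34: {q1} {q5} {q7,q8,q9}
  W123: {q8} {q9}
  W124: {q2} {q8} {q9}
  W134: {q8} {q9}
  W234: {q5} {q8} {q9}
  W1234: {q8} {q9}
C dims 16,19,10,2; δ0: rk 11, SNF 1^11; δ1: rk 8, SNF 1^8; δ2: rk 2, SNF 1^2
Ȟ^0: (16−11)−0=5 ⇒ Z^5
Ȟ^1: (19−8)−11=0 ⇒ 0
Ȟ^2: (10−2)−8=0 ⇒ 0

Ȟ^0(U;F) ≅ Z^5,  Ȟ^1(U;F) ≅ 0,  Ȟ^2(U;F) ≅ 0


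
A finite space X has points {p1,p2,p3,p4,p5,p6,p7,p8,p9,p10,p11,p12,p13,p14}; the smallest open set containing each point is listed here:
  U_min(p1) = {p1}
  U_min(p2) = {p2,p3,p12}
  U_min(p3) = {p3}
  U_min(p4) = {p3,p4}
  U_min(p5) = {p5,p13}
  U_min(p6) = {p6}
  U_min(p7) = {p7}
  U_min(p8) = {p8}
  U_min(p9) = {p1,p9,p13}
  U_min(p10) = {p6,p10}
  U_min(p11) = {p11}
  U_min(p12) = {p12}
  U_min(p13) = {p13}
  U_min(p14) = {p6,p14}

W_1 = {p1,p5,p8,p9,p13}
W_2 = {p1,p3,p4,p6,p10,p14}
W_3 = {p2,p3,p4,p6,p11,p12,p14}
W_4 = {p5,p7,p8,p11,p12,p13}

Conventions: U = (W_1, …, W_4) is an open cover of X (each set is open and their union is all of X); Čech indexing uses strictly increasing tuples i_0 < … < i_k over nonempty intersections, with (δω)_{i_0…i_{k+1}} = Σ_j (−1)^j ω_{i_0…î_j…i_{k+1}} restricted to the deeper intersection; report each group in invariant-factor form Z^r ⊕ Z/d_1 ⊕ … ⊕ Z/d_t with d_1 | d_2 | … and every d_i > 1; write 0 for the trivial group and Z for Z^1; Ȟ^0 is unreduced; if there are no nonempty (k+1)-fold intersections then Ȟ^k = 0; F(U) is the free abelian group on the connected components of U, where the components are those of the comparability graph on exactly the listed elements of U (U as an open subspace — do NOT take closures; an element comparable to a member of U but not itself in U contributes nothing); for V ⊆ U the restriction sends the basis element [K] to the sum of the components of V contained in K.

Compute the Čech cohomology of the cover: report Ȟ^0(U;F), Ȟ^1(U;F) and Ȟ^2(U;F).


nerve simplices:
  W12={p1} W14={p5,p8,p13} W23={p3,p4,p6,p14} W34={p11,p12}
components per intersection:
  W1: {p1,p5,p9,p13} {p8}
  W2: {p1} {p3,p4} {p6,p10,p14}
  W3: {p2,p3,p4,p12} {p6,p14} {p11}
  W4: {p5,p13} {p7} {p8} {p11} {p12}
  W12: {p1}
  W14: {p5,p13} {p8}
  W23: {p3,p4} {p6,p14}
  W34: {p11} {p12}
C dims 13,7; δ0: rk 7, SNF 1^7
degree 0: 13−7−0 = 6 → Ȟ^0 ≅ Z^6
degree 1: 7−0−7 = 0 → Ȟ^1 ≅ 0
degree 2: 0−0−0 = 0 → Ȟ^2 ≅ 0

Ȟ^0(U;F) ≅ Z^6; Ȟ^1(U;F) ≅ 0; Ȟ^2(U;F) ≅ 0


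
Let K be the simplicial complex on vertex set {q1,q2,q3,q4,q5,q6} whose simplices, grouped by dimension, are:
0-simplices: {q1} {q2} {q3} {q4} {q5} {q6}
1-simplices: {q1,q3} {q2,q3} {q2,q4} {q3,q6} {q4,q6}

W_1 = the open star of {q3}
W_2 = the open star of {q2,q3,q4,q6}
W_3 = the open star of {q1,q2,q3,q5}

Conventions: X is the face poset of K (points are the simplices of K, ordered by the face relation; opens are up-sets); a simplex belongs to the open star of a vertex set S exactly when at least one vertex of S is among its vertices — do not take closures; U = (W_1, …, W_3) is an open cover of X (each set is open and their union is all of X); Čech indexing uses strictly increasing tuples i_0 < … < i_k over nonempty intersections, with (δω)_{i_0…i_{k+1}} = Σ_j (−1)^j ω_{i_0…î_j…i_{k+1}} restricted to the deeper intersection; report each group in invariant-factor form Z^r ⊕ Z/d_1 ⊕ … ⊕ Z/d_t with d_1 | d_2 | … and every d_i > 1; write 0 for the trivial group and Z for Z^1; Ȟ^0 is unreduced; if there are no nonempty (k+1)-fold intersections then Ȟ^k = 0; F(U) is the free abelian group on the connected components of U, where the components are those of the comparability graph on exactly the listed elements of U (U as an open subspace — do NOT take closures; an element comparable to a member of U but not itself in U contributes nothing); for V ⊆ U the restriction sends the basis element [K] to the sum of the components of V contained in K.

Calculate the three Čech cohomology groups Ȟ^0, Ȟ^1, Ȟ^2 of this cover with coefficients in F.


Ȟ^0 = Z^2, Ȟ^1 = 0, Ȟ^2 = 0

intersection data:
  W1={{q3},{q1,q3},{q2,q3},{q3,q6}} W2={{q2},{q3},{q4},{q6},{q1,q3},{q2,q3},{q2,q4},{q3,q6},{q4,q6}} W3={{q1},{q2},{q3},{q5},{q1,q3},{q2,q3},{q2,q4},{q3,q6}}
  W12={{q3},{q1,q3},{q2,q3},{q3,q6}} W13={{q3},{q1,q3},{q2,q3},{q3,q6}} W23={{q2},{q3},{q1,q3},{q2,q3},{q2,q4},{q3,q6}}
  W123={{q3},{q1,q3},{q2,q3},{q3,q6}}
components per intersection:
  W1: {{q3},{q1,q3},{q2,q3},{q3,q6}}
  W2: {{q2},{q3},{q4},{q6},{q1,q3},{q2,q3},{q2,q4},{q3,q6},{q4,q6}}
  W3: {{q1},{q2},{q3},{q1,q3},{q2,q3},{q2,q4},{q3,q6}} {{q5}}
  W12: {{q3},{q1,q3},{q2,q3},{q3,q6}}
  W13: {{q3},{q1,q3},{q2,q3},{q3,q6}}
  W23: {{q2},{q3},{q1,q3},{q2,q3},{q2,q4},{q3,q6}}
  W123: {{q3},{q1,q3},{q2,q3},{q3,q6}}
C dims 4,3,1; δ0: rk 2, SNF 1^2; δ1: rk 1, SNF 1^1
Ȟ^0 = (4 − 2) − 0 = 2, so Ȟ^0 ≅ Z^2
Ȟ^1 = (3 − 1) − 2 = 0, so Ȟ^1 ≅ 0
Ȟ^2 = (1 − 0) − 1 = 0, so Ȟ^2 ≅ 0


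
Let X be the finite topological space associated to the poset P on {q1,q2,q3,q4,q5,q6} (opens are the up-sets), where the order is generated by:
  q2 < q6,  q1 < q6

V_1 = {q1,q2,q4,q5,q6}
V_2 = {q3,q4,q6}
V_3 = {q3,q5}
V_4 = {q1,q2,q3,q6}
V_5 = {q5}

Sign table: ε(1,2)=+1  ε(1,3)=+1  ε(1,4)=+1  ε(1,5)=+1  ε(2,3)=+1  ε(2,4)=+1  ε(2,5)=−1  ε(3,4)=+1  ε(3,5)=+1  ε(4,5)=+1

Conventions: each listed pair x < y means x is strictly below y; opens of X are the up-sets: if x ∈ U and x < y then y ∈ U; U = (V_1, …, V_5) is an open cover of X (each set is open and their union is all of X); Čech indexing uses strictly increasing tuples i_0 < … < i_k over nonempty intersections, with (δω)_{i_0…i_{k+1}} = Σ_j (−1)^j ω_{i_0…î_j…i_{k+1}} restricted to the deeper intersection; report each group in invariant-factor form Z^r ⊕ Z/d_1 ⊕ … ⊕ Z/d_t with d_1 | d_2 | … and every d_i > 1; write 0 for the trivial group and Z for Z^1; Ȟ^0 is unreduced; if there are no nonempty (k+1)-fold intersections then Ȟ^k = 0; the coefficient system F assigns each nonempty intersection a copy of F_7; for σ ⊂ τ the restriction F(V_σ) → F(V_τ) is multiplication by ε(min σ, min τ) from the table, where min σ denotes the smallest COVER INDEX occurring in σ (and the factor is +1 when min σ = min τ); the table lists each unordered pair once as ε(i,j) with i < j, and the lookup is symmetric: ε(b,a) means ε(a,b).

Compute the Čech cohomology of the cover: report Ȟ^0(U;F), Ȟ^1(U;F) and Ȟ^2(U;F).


nerve simplices:
  V12={q4,q6} V13={q5} V14={q1,q2,q6} V15={q5} V23={q3} V24={q3,q6} V34={q3} V35={q5}
  V124={q6} V135={q5} V234={q3}
C dims 5,8,3; δ0: rk_F7 4; δ1: rk_F7 3
degree 0: 5−4−0 = 1 → Ȟ^0 ≅ Z/7
degree 1: 8−3−4 = 1 → Ȟ^1 ≅ Z/7
degree 2: 3−0−3 = 0 → Ȟ^2 ≅ 0

Ȟ^0(U;F) ≅ Z/7, Ȟ^1(U;F) ≅ Z/7, Ȟ^2(U;F) ≅ 0


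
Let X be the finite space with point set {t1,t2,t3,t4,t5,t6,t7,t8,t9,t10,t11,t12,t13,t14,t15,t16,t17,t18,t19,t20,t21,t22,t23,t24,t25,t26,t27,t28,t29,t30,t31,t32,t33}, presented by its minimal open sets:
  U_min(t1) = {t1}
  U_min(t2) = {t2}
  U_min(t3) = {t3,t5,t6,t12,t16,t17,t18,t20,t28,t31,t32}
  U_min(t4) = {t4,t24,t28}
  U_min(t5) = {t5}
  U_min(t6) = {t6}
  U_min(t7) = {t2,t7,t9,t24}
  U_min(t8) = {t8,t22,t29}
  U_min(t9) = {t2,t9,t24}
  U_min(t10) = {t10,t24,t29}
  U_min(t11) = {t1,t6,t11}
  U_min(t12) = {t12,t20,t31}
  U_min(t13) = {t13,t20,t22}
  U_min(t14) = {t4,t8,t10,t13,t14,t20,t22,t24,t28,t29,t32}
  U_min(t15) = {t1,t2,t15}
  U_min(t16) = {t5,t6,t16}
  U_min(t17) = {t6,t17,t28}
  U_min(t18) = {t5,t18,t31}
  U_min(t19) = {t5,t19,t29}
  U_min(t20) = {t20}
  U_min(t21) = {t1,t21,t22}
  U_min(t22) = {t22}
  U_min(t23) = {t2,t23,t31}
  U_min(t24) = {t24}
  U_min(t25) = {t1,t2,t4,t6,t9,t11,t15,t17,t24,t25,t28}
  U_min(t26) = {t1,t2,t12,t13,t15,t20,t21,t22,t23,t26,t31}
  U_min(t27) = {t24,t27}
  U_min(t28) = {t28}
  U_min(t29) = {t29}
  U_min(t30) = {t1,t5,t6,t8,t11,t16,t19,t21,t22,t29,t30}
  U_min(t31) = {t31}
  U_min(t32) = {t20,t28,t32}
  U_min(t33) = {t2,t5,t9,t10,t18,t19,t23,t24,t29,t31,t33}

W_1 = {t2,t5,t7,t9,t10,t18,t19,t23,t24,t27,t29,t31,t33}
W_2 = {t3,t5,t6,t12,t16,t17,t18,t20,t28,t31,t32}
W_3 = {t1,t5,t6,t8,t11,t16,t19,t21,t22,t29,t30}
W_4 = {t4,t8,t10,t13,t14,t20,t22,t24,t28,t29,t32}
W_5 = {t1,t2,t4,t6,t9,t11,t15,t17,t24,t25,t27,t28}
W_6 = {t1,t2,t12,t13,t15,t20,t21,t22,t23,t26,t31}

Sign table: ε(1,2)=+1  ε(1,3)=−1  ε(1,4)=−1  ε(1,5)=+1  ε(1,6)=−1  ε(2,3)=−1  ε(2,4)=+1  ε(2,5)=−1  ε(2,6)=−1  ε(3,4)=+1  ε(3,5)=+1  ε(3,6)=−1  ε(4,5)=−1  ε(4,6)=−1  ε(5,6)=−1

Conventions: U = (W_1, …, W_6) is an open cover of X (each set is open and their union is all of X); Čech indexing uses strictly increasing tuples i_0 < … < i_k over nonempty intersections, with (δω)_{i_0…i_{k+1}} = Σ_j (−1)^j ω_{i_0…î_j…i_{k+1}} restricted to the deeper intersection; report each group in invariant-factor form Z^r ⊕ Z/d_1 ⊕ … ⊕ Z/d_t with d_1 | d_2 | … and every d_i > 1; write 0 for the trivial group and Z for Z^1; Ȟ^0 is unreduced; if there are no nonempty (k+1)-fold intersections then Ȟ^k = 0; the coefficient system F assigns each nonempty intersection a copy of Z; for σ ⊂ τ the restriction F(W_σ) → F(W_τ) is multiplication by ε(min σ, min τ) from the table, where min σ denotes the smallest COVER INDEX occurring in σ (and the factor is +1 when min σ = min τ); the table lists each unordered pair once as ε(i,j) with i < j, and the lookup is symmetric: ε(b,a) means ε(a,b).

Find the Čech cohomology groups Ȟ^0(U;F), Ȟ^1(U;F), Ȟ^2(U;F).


nerve simplices:
  W12={t5,t18,t31} W13={t5,t19,t29} W14={t10,t24,t29} W15={t2,t9,t24,t27} W16={t2,t23,t31} W23={t5,t6,t16} W24={t20,t28,t32} W25={t6,t17,t28} W26={t12,t20,t31} W34={t8,t22,t29} W35={t1,t6,t11} W36={t1,t21,t22} W45={t4,t24,t28} W46={t13,t20,t22} W56={t1,t2,t15}
  W123={t5} W126={t31} W134={t29} W145={t24} W156={t2} W235={t6} W245={t28} W246={t20} W346={t22} W356={t1}
C dims 6,15,10; δ0: rk 6, SNF 1^5·2; δ1: rk 9, SNF 1^9
degree 0: 6−6−0 = 0 → Ȟ^0 ≅ 0
degree 1: 15−9−6 = 0 plus torsion [2] → Ȟ^1 ≅ Z/2
degree 2: 10−0−9 = 1 → Ȟ^2 ≅ Z

Ȟ^0 ≅ 0, Ȟ^1 ≅ Z/2, Ȟ^2 ≅ Z
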